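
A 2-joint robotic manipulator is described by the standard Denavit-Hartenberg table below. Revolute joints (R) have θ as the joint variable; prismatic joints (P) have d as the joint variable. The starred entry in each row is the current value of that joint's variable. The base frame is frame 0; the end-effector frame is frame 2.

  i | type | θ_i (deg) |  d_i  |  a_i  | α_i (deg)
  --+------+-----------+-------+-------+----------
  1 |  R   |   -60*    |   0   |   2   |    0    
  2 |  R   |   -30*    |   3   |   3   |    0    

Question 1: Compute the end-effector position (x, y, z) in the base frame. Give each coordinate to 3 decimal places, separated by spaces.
1.000 -4.732 3.000

after link 1: o_1 = (1.0000, -1.7321, 0.0000)
after link 2: o_2 = (1.0000, -4.7321, 3.0000)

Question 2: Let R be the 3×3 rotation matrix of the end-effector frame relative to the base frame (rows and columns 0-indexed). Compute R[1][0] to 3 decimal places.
-1.000

End-effector x-axis (col 0 of R) = (0.0000,-1.0000,0.0000)
R[1][0] = -1.0000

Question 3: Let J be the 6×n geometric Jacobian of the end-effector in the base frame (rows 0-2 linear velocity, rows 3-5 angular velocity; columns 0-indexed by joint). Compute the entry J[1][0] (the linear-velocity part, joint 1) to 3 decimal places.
axis z_0 = ẑ; lever o_n−o_0 = (1.0000,-4.7321,3.0000)
cross product → J_v[:, 0] = (4.7321,1.0000,-0.0000)
J_ω[:, 0] = z_0
entry J[1][0] = 1.0000

1.000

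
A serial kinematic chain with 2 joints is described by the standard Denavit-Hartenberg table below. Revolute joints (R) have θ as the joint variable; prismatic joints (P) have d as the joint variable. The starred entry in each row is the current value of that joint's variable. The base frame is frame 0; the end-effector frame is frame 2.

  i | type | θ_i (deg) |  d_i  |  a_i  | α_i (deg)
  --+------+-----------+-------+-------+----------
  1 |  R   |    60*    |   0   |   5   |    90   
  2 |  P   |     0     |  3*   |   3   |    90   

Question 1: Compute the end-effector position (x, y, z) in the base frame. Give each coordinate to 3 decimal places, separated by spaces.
after link 1: o_1 = (2.5000, 4.3301, 0.0000)
after link 2: o_2 = (6.5981, 5.4282, 0.0000)

6.598 5.428 0.000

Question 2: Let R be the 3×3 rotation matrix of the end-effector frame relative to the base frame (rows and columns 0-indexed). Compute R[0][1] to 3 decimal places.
0.866

End-effector y-axis (col 1 of R) = (0.8660,-0.5000,0.0000)
R[0][1] = 0.8660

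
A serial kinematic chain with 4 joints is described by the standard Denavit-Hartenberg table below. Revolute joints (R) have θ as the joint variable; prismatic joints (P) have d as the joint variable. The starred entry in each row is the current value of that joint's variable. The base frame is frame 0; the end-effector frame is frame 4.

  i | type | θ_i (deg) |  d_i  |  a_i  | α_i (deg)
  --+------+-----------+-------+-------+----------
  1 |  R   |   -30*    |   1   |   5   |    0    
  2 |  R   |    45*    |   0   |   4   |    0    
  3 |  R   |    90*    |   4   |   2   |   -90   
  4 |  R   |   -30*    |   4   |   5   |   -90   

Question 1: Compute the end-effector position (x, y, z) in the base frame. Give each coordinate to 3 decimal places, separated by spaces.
after link 1: o_1 = (4.3301, -2.5000, 1.0000)
after link 2: o_2 = (8.1938, -1.4647, 1.0000)
after link 3: o_3 = (7.6762, 0.4671, 5.0000)
after link 4: o_4 = (2.6918, 3.6144, 7.5000)

2.692 3.614 7.500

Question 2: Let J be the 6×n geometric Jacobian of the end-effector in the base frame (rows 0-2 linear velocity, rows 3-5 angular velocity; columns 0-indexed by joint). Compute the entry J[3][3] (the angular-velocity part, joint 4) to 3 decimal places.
-0.966

axis z_3 = (-0.9659,-0.2588,0.0000); lever o_n−o_3 = (-4.9844,3.1473,2.5000)
cross product → J_v[:, 3] = (-0.6470,2.4148,-4.3301)
J_ω[:, 3] = z_3
entry J[3][3] = -0.9659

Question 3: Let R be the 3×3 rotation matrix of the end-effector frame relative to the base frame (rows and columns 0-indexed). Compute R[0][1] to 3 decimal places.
End-effector y-axis (col 1 of R) = (0.9659,0.2588,-0.0000)
R[0][1] = 0.9659

0.966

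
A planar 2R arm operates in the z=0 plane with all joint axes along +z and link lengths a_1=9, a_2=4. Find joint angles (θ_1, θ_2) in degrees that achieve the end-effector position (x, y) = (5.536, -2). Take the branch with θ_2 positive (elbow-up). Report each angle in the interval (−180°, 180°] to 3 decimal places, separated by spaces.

cos θ_2 = (34.6473−9²−4²)/(2·9·4) = -0.8660; θ_2 = 149.9982° (elbow-up)
β = atan2(-2.0000,5.5360) = -19.8634°; ψ = atan2(2.0001,5.5360) = 19.8645°
θ_1 = β − ψ = -39.7278°

-39.728 149.998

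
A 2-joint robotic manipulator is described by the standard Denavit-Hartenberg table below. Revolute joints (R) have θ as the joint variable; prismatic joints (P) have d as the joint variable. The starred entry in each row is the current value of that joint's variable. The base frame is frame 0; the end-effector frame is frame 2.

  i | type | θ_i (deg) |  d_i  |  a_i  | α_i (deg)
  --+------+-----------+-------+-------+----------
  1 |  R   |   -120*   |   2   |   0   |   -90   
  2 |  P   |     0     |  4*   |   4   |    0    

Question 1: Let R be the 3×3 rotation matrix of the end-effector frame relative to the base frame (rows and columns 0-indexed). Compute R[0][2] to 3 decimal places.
End-effector z-axis (col 2 of R) = (0.8660,-0.5000,0.0000)
R[0][2] = 0.8660

0.866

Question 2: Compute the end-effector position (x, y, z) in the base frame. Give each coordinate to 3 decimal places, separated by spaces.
after link 1: o_1 = (0.0000, 0.0000, 2.0000)
after link 2: o_2 = (1.4641, -5.4641, 2.0000)

1.464 -5.464 2.000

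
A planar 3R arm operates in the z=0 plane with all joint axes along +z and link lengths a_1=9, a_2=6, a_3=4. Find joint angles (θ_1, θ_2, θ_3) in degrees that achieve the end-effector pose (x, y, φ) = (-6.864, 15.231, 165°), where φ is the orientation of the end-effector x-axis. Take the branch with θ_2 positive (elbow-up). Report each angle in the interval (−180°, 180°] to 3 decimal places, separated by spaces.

89.997 30.011 44.992

wrist centre = target − a_3·(cos φ, sin φ) = (-3.0003, 14.1957)
cos θ_2 = (210.5204−9²−6²)/(2·9·6) = 0.8659; θ_2 = 30.0110° (elbow-up)
β = atan2(14.1957,-3.0003) = 101.9340°; ψ = atan2(3.0010,14.1956) = 11.9368°
θ_1 = β − ψ = 89.9972°
θ_3 = φ − θ_1 − θ_2 = 44.9918° (wrapped to (-180°,180°])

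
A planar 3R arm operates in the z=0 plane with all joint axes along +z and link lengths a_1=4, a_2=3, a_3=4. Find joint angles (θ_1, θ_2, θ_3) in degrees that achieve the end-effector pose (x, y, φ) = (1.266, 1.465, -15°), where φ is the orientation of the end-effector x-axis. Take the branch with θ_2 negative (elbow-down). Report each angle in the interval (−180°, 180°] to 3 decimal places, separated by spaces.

-177.803 -120.002 -77.196

wrist centre = target − a_3·(cos φ, sin φ) = (-2.5977, 2.5003)
cos θ_2 = (12.9994−4²−3²)/(2·4·3) = -0.5000; θ_2 = -120.0015° (elbow-down)
β = atan2(2.5003,-2.5977) = 136.0948°; ψ = atan2(-2.5980,2.4999) = -46.1025°
θ_1 = β − ψ = 182.1973°
θ_3 = φ − θ_1 − θ_2 = -77.1958° (wrapped to (-180°,180°])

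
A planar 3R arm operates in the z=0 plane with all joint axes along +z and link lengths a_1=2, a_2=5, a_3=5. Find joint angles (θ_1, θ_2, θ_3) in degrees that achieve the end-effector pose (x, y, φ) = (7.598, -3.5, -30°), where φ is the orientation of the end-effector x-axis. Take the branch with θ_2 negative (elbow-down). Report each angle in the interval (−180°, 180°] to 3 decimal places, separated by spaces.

115.975 -150.003 4.028

wrist centre = target − a_3·(cos φ, sin φ) = (3.2679, -1.0000)
cos θ_2 = (11.6790−2²−5²)/(2·2·5) = -0.8661; θ_2 = -150.0029° (elbow-down)
β = atan2(-1.0000,3.2679) = -17.0146°; ψ = atan2(-2.4998,-2.3303) = -132.9898°
θ_1 = β − ψ = 115.9752°
θ_3 = φ − θ_1 − θ_2 = 4.0277° (wrapped to (-180°,180°])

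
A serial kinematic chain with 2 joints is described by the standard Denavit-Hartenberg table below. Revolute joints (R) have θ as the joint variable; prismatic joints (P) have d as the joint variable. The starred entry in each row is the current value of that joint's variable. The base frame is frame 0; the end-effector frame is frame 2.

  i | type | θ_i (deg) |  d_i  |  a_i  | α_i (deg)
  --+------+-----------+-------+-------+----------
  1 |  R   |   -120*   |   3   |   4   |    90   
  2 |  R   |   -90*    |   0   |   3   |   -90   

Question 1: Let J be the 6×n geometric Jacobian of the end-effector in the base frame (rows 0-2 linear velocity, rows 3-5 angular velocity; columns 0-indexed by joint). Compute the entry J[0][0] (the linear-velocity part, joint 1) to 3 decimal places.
axis z_0 = ẑ; lever o_n−o_0 = (-2.0000,-3.4641,0.0000)
cross product → J_v[:, 0] = (3.4641,-2.0000,0.0000)
J_ω[:, 0] = z_0
entry J[0][0] = 3.4641

3.464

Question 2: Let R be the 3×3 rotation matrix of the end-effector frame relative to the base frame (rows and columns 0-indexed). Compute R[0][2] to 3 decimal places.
-0.500

End-effector z-axis (col 2 of R) = (-0.5000,-0.8660,0.0000)
R[0][2] = -0.5000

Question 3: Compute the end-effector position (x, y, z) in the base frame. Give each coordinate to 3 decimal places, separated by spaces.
after link 1: o_1 = (-2.0000, -3.4641, 3.0000)
after link 2: o_2 = (-2.0000, -3.4641, 0.0000)

-2.000 -3.464 0.000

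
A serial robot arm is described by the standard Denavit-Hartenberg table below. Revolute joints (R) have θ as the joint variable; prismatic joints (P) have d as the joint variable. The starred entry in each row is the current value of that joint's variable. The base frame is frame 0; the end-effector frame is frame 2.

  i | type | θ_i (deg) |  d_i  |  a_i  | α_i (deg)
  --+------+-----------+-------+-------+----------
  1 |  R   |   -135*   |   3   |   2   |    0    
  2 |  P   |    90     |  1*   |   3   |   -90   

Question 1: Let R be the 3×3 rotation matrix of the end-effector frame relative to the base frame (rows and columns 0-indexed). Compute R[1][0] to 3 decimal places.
-0.707

End-effector x-axis (col 0 of R) = (0.7071,-0.7071,0.0000)
R[1][0] = -0.7071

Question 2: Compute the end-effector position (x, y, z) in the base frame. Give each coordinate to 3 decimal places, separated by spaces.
after link 1: o_1 = (-1.4142, -1.4142, 3.0000)
after link 2: o_2 = (0.7071, -3.5355, 4.0000)

0.707 -3.536 4.000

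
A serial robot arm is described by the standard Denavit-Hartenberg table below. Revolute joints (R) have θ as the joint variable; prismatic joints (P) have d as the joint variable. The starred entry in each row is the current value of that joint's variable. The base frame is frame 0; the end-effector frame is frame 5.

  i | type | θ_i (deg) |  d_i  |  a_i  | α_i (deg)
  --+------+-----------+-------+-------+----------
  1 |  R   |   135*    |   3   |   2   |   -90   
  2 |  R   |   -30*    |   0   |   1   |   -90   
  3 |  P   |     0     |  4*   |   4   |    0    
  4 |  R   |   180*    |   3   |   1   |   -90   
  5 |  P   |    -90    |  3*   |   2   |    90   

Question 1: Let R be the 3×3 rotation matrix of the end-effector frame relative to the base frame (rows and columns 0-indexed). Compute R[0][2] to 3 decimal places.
End-effector z-axis (col 2 of R) = (-0.6124,0.6124,0.5000)
R[0][2] = -0.6124

-0.612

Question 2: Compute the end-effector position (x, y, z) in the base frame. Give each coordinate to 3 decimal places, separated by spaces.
after link 1: o_1 = (-1.4142, 1.4142, 3.0000)
after link 2: o_2 = (-2.0266, 2.0266, 3.5000)
after link 3: o_3 = (-5.8903, 5.8903, 2.0359)
after link 4: o_4 = (-6.3386, 6.3386, -1.0622)
after link 5: o_5 = (-9.1670, 4.9244, -2.7942)

-9.167 4.924 -2.794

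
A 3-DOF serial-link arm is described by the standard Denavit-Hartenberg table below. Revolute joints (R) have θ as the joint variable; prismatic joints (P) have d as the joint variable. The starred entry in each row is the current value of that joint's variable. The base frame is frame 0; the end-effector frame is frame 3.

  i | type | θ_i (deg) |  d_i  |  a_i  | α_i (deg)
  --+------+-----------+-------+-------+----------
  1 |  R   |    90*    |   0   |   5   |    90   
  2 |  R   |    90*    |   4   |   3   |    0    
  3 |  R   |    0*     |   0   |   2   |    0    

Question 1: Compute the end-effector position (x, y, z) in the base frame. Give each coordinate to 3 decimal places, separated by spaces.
4.000 5.000 5.000

after link 1: o_1 = (0.0000, 5.0000, 0.0000)
after link 2: o_2 = (4.0000, 5.0000, 3.0000)
after link 3: o_3 = (4.0000, 5.0000, 5.0000)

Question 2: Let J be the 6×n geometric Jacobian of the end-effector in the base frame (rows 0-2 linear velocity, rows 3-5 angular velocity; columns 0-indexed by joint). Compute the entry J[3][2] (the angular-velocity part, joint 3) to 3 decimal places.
axis z_2 = (1.0000,-0.0000,0.0000); lever o_n−o_2 = (0.0000,0.0000,2.0000)
cross product → J_v[:, 2] = (-0.0000,-2.0000,0.0000)
J_ω[:, 2] = z_2
entry J[3][2] = 1.0000

1.000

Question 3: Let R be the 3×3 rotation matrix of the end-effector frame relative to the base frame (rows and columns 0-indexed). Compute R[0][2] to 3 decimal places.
End-effector z-axis (col 2 of R) = (1.0000,-0.0000,0.0000)
R[0][2] = 1.0000

1.000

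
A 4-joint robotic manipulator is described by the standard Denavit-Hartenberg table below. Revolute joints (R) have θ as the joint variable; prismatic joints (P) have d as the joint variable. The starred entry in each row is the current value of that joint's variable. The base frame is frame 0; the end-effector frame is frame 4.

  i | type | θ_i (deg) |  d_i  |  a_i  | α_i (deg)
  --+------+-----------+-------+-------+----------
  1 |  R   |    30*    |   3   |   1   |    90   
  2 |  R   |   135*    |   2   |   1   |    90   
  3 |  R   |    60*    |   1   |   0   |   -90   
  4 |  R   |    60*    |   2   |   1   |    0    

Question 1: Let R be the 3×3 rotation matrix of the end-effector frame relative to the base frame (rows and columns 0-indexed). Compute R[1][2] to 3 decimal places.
End-effector z-axis (col 2 of R) = (0.7803,-0.1268,-0.6124)
R[1][2] = -0.1268

-0.127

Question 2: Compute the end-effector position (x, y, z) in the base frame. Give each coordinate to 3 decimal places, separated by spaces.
after link 1: o_1 = (0.8660, 0.5000, 3.0000)
after link 2: o_2 = (1.2537, -1.5856, 3.7071)
after link 3: o_3 = (1.8660, -1.2321, 4.4142)
after link 4: o_4 = (2.9598, -2.2553, 2.7539)

2.960 -2.255 2.754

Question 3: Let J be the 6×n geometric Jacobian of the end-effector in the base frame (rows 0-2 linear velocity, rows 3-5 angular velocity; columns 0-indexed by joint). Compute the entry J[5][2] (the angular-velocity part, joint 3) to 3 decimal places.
axis z_2 = (0.6124,0.3536,0.7071); lever o_n−o_2 = (1.7061,-0.6697,-0.9532)
cross product → J_v[:, 2] = (0.1365,1.7901,-1.0133)
J_ω[:, 2] = z_2
entry J[5][2] = 0.7071

0.707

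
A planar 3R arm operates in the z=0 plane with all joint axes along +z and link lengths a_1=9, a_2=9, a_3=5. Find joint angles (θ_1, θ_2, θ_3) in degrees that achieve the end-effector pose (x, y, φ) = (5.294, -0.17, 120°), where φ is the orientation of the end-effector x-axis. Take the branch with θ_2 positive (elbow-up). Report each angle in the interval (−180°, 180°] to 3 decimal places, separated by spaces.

-90.002 120.001 90.001

wrist centre = target − a_3·(cos φ, sin φ) = (7.7940, -4.5001)
cos θ_2 = (80.9976−9²−9²)/(2·9·9) = -0.5000; θ_2 = 120.0010° (elbow-up)
β = atan2(-4.5001,7.7940) = -30.0014°; ψ = atan2(7.7942,4.4999) = 60.0005°
θ_1 = β − ψ = -90.0019°
θ_3 = φ − θ_1 − θ_2 = 90.0009° (wrapped to (-180°,180°])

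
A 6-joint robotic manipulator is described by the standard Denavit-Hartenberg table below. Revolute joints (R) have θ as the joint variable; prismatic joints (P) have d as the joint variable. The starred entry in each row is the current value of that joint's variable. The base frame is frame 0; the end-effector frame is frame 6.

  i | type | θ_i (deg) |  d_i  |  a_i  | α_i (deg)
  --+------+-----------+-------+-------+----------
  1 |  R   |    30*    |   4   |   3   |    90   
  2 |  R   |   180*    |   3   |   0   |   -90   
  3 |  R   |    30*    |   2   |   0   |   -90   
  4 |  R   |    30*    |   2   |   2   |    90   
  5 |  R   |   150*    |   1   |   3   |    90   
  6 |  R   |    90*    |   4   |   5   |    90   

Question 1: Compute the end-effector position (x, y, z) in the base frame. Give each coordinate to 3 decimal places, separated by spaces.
-0.116 5.866 -2.495

after link 1: o_1 = (2.5981, 1.5000, 4.0000)
after link 2: o_2 = (4.0981, -1.0981, 4.0000)
after link 3: o_3 = (4.0981, -1.0981, 2.0000)
after link 4: o_4 = (2.3660, 0.9019, 3.0000)
after link 5: o_5 = (4.1160, 2.4019, 0.8349)
after link 6: o_6 = (-0.1160, 5.8660, -2.4952)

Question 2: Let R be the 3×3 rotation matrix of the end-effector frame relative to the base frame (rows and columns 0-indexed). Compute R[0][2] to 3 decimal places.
0.750

End-effector z-axis (col 2 of R) = (0.7500,0.5000,-0.4330)
R[0][2] = 0.7500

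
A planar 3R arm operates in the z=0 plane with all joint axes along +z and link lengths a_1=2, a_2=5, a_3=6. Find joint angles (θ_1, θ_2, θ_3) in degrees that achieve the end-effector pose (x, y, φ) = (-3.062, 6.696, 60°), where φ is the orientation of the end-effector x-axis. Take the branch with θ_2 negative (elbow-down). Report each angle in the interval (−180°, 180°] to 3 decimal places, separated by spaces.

-149.992 -60.009 -89.999

wrist centre = target − a_3·(cos φ, sin φ) = (-6.0620, 1.4998)
cos θ_2 = (38.9974−2²−5²)/(2·2·5) = 0.4999; θ_2 = -60.0086° (elbow-down)
β = atan2(1.4998,-6.0620) = 166.1031°; ψ = atan2(-4.3305,4.4993) = -43.9045°
θ_1 = β − ψ = 210.0076°
θ_3 = φ − θ_1 − θ_2 = -89.9990° (wrapped to (-180°,180°])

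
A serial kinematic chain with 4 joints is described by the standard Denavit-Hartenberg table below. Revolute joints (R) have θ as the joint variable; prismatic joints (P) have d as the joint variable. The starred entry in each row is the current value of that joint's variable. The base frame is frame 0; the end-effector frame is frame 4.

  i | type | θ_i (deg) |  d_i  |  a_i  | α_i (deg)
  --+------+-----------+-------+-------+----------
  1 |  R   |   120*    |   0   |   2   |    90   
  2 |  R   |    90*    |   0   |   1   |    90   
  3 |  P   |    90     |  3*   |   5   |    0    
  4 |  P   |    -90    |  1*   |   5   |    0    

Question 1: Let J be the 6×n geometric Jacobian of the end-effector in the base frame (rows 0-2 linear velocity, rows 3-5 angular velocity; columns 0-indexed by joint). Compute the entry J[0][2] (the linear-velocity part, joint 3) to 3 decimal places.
prismatic axis z_2 = (-0.5000,0.8660,-0.0000)
J_v[:, 2] = z_2; J_ω[:, 2] = (0,0,0)
entry J[0][2] = -0.5000

-0.500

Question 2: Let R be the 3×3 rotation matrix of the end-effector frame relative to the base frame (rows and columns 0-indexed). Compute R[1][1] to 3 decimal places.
0.500

End-effector y-axis (col 1 of R) = (0.8660,0.5000,0.0000)
R[1][1] = 0.5000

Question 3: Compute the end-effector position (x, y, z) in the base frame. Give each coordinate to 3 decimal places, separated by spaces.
after link 1: o_1 = (-1.0000, 1.7321, 0.0000)
after link 2: o_2 = (-1.0000, 1.7321, 1.0000)
after link 3: o_3 = (1.8301, 6.8301, 1.0000)
after link 4: o_4 = (1.3301, 7.6962, 6.0000)

1.330 7.696 6.000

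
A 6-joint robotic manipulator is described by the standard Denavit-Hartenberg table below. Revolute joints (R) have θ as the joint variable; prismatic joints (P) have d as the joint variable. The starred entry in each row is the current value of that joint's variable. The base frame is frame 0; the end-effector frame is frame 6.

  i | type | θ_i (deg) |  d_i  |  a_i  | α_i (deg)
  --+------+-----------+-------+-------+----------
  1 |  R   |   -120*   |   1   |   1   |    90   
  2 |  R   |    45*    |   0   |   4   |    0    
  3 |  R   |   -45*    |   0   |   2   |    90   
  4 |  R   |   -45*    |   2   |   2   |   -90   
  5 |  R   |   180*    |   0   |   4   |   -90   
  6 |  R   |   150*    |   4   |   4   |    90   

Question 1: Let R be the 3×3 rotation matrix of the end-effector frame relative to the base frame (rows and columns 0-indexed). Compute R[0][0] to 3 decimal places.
0.707

End-effector x-axis (col 0 of R) = (0.7071,-0.7071,-0.0000)
R[0][0] = 0.7071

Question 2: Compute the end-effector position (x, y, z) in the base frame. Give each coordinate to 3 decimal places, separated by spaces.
after link 1: o_1 = (-0.5000, -0.8660, 1.0000)
after link 2: o_2 = (-1.9142, -3.3155, 3.8284)
after link 3: o_3 = (-2.9142, -5.0476, 3.8284)
after link 4: o_4 = (-2.3966, -6.9794, 1.8284)
after link 5: o_5 = (-3.4319, -3.1157, 1.8284)
after link 6: o_6 = (-0.6034, -5.9441, -2.1716)

-0.603 -5.944 -2.172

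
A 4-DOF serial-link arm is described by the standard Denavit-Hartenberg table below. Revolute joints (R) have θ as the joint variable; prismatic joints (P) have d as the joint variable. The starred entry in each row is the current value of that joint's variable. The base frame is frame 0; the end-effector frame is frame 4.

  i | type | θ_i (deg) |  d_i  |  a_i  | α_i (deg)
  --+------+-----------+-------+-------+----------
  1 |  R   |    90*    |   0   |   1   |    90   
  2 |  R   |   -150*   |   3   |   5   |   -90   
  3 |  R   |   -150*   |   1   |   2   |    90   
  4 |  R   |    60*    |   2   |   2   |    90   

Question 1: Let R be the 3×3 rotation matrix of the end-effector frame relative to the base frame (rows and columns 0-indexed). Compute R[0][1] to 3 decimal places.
End-effector y-axis (col 1 of R) = (-0.8660,0.4330,0.2500)
R[0][1] = -0.8660

-0.866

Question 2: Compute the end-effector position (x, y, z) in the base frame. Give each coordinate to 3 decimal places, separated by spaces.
2.768 1.152 -3.067

after link 1: o_1 = (0.0000, 1.0000, 0.0000)
after link 2: o_2 = (3.0000, -3.3301, -2.5000)
after link 3: o_3 = (4.0000, -1.3301, -2.5000)
after link 4: o_4 = (2.7679, 1.1519, -3.0670)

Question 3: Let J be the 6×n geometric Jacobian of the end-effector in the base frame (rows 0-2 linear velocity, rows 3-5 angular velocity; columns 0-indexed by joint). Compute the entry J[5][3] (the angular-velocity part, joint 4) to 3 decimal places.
axis z_3 = (-0.8660,0.4330,0.2500); lever o_n−o_3 = (-1.2321,2.4821,-0.5670)
cross product → J_v[:, 3] = (-0.8660,-0.7990,-1.6160)
J_ω[:, 3] = z_3
entry J[5][3] = 0.2500

0.250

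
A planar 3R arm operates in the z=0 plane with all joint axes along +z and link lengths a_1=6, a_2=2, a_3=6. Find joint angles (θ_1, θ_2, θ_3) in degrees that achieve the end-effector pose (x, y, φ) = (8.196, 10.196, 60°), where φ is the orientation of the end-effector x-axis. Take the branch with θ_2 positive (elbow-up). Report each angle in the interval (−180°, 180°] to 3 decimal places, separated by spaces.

wrist centre = target − a_3·(cos φ, sin φ) = (5.1960, 4.9998)
cos θ_2 = (51.9969−6²−2²)/(2·6·2) = 0.4999; θ_2 = 60.0086° (elbow-up)
β = atan2(4.9998,5.1960) = 43.8979°; ψ = atan2(1.7322,6.9997) = 13.8995°
θ_1 = β − ψ = 29.9983°
θ_3 = φ − θ_1 − θ_2 = -30.0069° (wrapped to (-180°,180°])

29.998 60.009 -30.007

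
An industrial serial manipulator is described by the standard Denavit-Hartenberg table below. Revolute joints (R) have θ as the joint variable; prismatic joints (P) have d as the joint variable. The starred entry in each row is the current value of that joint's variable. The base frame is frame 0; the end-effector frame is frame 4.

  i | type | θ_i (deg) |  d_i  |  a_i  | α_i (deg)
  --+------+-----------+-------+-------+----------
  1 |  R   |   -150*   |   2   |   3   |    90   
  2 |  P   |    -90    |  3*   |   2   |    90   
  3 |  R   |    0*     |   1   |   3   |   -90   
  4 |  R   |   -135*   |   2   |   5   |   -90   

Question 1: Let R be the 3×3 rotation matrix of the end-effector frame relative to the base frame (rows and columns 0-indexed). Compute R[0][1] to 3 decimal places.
End-effector y-axis (col 1 of R) = (0.5000,-0.8660,-0.0000)
R[0][1] = 0.5000

0.500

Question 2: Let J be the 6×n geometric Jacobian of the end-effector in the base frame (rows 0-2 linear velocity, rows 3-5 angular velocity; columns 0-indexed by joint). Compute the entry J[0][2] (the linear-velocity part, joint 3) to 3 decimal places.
axis z_2 = (0.8660,0.5000,-0.0000); lever o_n−o_2 = (2.9279,3.9998,0.5355)
cross product → J_v[:, 2] = (0.2678,-0.4638,2.0000)
J_ω[:, 2] = z_2
entry J[0][2] = 0.2678

0.268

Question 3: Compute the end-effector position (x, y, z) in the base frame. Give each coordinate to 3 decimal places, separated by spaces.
after link 1: o_1 = (-2.5981, -1.5000, 2.0000)
after link 2: o_2 = (-4.0981, 1.0981, 0.0000)
after link 3: o_3 = (-3.2321, 1.5981, -3.0000)
after link 4: o_4 = (-1.1702, 5.0979, 0.5355)

-1.170 5.098 0.536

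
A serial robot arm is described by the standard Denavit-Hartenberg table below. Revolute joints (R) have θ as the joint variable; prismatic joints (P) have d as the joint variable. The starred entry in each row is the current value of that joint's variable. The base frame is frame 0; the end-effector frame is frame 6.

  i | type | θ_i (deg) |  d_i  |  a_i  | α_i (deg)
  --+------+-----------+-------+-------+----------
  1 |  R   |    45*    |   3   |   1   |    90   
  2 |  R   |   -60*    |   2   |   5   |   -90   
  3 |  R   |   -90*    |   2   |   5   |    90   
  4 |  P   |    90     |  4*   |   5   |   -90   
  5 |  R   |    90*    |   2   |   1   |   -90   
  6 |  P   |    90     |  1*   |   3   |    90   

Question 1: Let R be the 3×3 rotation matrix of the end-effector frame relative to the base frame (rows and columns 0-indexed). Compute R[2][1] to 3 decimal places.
-0.500

End-effector y-axis (col 1 of R) = (-0.6124,-0.6124,-0.5000)
R[2][1] = -0.5000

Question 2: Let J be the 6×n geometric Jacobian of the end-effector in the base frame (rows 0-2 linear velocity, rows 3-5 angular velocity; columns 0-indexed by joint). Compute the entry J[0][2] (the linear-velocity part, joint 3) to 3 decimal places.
4.243

axis z_2 = (0.6124,0.6124,0.5000); lever o_n−o_2 = (6.8562,-1.6291,5.5981)
cross product → J_v[:, 2] = (4.2426,-0.0000,-5.1962)
J_ω[:, 2] = z_2
entry J[0][2] = 4.2426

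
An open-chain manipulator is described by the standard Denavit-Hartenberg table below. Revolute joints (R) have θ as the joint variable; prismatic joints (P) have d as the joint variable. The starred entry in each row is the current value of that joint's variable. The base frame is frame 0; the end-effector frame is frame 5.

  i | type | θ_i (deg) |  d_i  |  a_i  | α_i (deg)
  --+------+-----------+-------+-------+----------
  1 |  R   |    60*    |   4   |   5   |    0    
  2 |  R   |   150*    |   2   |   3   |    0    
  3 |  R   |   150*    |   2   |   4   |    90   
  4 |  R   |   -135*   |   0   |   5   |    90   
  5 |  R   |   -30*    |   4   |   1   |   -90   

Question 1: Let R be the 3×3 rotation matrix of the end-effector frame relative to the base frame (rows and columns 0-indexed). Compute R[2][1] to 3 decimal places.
End-effector y-axis (col 1 of R) = (0.7071,0.0000,-0.7071)
R[2][1] = -0.7071

-0.707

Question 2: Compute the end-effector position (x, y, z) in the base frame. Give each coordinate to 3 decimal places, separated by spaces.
-3.074 3.330 6.681

after link 1: o_1 = (2.5000, 4.3301, 4.0000)
after link 2: o_2 = (-0.0981, 2.8301, 6.0000)
after link 3: o_3 = (3.9019, 2.8301, 8.0000)
after link 4: o_4 = (0.3664, 2.8301, 4.4645)
after link 5: o_5 = (-3.0744, 3.3301, 6.6805)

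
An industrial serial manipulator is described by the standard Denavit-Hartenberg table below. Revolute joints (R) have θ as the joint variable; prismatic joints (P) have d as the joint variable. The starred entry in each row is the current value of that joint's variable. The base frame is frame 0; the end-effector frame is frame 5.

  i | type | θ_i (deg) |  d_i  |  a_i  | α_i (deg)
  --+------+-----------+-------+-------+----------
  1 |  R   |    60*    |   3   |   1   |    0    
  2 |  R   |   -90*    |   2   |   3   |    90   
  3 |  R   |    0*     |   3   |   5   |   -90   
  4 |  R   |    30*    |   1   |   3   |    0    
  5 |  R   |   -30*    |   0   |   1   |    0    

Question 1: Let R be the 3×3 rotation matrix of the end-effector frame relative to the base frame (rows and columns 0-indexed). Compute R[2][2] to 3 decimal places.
1.000

End-effector z-axis (col 2 of R) = (-0.0000,0.0000,1.0000)
R[2][2] = 1.0000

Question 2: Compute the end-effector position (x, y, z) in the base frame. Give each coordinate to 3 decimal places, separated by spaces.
after link 1: o_1 = (0.5000, 0.8660, 3.0000)
after link 2: o_2 = (3.0981, -0.6340, 5.0000)
after link 3: o_3 = (5.9282, -5.7321, 5.0000)
after link 4: o_4 = (8.9282, -5.7321, 6.0000)
after link 5: o_5 = (9.7942, -6.2321, 6.0000)

9.794 -6.232 6.000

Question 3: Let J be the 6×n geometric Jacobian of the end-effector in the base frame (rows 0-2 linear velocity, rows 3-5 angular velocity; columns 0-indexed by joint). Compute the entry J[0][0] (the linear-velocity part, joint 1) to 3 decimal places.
6.232

axis z_0 = ẑ; lever o_n−o_0 = (9.7942,-6.2321,6.0000)
cross product → J_v[:, 0] = (6.2321,9.7942,-0.0000)
J_ω[:, 0] = z_0
entry J[0][0] = 6.2321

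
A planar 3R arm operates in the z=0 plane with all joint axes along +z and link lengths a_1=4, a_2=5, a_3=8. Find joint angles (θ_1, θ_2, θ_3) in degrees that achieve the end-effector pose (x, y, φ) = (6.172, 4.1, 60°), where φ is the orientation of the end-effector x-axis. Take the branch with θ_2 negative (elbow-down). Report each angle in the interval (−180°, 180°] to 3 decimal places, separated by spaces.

30.038 -134.999 164.960

wrist centre = target − a_3·(cos φ, sin φ) = (2.1720, -2.8282)
cos θ_2 = (12.7163−4²−5²)/(2·4·5) = -0.7071; θ_2 = -134.9988° (elbow-down)
β = atan2(-2.8282,2.1720) = -52.4765°; ψ = atan2(-3.5356,0.4645) = -82.5148°
θ_1 = β − ψ = 30.0383°
θ_3 = φ − θ_1 − θ_2 = 164.9605° (wrapped to (-180°,180°])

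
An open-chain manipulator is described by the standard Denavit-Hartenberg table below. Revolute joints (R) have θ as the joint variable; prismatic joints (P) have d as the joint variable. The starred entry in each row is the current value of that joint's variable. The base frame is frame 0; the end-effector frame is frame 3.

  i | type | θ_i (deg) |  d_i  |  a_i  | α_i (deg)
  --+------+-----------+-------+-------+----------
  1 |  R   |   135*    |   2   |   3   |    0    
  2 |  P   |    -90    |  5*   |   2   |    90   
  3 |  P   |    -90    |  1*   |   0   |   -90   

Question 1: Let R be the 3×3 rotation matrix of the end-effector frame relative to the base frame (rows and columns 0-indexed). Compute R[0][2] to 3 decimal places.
End-effector z-axis (col 2 of R) = (0.7071,0.7071,0.0000)
R[0][2] = 0.7071

0.707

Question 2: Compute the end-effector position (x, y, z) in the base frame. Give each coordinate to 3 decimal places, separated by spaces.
0.000 2.828 7.000

after link 1: o_1 = (-2.1213, 2.1213, 2.0000)
after link 2: o_2 = (-0.7071, 3.5355, 7.0000)
after link 3: o_3 = (0.0000, 2.8284, 7.0000)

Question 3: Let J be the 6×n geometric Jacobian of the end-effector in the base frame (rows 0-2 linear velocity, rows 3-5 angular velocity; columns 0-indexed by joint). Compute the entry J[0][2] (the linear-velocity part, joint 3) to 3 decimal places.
0.707

prismatic axis z_2 = (0.7071,-0.7071,0.0000)
J_v[:, 2] = z_2; J_ω[:, 2] = (0,0,0)
entry J[0][2] = 0.7071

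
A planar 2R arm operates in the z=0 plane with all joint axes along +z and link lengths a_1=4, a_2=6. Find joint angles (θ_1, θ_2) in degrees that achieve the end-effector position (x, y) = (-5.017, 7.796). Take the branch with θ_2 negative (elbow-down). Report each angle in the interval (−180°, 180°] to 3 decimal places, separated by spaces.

cos θ_2 = (85.9479−4²−6²)/(2·4·6) = 0.7072; θ_2 = -44.9886° (elbow-down)
β = atan2(7.7960,-5.0170) = 122.7627°; ψ = atan2(-4.2418,8.2435) = -27.2287°
θ_1 = β − ψ = 149.9914°

149.991 -44.989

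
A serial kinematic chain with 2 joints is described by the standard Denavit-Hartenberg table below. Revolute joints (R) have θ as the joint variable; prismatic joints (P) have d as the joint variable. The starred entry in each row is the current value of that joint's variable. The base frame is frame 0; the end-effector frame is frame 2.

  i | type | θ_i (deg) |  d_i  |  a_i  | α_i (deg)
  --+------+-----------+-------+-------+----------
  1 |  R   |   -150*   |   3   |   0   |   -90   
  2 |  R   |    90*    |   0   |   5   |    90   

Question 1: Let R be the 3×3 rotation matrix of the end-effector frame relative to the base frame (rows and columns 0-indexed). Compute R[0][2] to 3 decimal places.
-0.866

End-effector z-axis (col 2 of R) = (-0.8660,-0.5000,0.0000)
R[0][2] = -0.8660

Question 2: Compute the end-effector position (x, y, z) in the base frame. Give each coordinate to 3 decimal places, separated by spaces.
after link 1: o_1 = (0.0000, 0.0000, 3.0000)
after link 2: o_2 = (-0.0000, -0.0000, -2.0000)

-0.000 -0.000 -2.000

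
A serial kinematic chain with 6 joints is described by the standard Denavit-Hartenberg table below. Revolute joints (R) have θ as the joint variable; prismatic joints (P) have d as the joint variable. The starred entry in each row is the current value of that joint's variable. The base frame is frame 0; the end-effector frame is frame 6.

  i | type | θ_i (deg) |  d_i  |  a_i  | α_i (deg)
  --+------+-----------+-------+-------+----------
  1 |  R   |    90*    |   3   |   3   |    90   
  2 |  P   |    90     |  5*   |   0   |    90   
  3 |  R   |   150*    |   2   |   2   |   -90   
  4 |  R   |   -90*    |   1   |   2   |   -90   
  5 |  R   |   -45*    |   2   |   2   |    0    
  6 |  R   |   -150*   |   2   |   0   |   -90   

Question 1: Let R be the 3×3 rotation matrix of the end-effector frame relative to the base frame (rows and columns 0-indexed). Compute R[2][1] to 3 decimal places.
0.866

End-effector y-axis (col 1 of R) = (-0.5000,0.0000,0.8660)
R[2][1] = 0.8660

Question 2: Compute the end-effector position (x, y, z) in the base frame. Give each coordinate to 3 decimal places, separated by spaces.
after link 1: o_1 = (0.0000, 3.0000, 3.0000)
after link 2: o_2 = (5.0000, 3.0000, 3.0000)
after link 3: o_3 = (6.0000, 5.0000, 1.2679)
after link 4: o_4 = (5.1340, 7.0000, 0.7679)
after link 5: o_5 = (4.9092, 8.4142, -1.6712)
after link 6: o_6 = (5.9092, 8.4142, -3.4033)

5.909 8.414 -3.403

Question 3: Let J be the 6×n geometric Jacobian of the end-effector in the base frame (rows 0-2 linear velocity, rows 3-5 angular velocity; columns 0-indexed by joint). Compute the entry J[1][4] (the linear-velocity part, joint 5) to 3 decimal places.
axis z_4 = (0.5000,-0.0000,-0.8660); lever o_n−o_4 = (0.7753,1.4142,-4.1712)
cross product → J_v[:, 4] = (1.2247,1.4142,0.7071)
J_ω[:, 4] = z_4
entry J[1][4] = 1.4142

1.414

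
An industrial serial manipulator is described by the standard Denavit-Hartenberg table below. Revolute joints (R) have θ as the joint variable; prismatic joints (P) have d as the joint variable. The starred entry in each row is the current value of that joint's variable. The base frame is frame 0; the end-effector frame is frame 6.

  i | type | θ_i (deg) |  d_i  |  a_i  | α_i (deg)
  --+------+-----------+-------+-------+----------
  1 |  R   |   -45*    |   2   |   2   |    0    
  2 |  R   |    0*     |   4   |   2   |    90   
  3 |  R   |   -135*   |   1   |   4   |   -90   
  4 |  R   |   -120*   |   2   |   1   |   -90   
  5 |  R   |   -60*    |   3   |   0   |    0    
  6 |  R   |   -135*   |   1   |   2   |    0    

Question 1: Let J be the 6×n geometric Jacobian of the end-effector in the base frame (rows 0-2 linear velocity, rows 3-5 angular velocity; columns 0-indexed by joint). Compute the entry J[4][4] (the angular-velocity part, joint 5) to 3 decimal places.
axis z_4 = (-0.7866,0.0795,-0.6124); lever o_n−o_4 = (-2.7050,2.2426,-2.7665)
cross product → J_v[:, 4] = (1.1535,-0.5195,-1.5490)
J_ω[:, 4] = z_4
entry J[4][4] = 0.0795

0.079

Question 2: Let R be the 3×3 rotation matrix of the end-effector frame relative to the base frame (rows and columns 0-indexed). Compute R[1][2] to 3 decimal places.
End-effector z-axis (col 2 of R) = (-0.7866,0.0795,-0.6124)
R[1][2] = 0.0795

0.079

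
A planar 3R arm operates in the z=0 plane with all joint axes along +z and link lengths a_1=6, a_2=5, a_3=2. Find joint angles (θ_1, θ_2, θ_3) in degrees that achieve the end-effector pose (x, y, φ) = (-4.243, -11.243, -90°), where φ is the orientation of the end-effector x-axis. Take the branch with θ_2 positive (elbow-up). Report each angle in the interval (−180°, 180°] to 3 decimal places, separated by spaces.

-134.995 44.987 0.008

wrist centre = target − a_3·(cos φ, sin φ) = (-4.2430, -9.2430)
cos θ_2 = (103.4361−6²−5²)/(2·6·5) = 0.7073; θ_2 = 44.9869° (elbow-up)
β = atan2(-9.2430,-4.2430) = -114.6575°; ψ = atan2(3.5347,9.5363) = 20.3377°
θ_1 = β − ψ = -134.9951°
θ_3 = φ − θ_1 − θ_2 = 0.0082° (wrapped to (-180°,180°])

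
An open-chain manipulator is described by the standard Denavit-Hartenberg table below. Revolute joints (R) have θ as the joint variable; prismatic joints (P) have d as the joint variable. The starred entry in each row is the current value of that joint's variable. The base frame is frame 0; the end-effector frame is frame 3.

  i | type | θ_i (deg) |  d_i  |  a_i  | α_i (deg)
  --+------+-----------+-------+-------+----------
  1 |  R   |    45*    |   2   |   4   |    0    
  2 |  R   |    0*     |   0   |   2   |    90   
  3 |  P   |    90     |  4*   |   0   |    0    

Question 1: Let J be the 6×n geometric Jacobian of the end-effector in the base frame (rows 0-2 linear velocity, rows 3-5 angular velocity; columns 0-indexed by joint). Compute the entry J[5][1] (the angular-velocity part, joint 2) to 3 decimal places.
1.000

axis z_1 = (0.0000,0.0000,1.0000); lever o_n−o_1 = (4.2426,-1.4142,0.0000)
cross product → J_v[:, 1] = (1.4142,4.2426,-0.0000)
J_ω[:, 1] = z_1
entry J[5][1] = 1.0000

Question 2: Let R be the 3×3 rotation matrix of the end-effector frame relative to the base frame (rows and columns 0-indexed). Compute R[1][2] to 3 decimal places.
End-effector z-axis (col 2 of R) = (0.7071,-0.7071,0.0000)
R[1][2] = -0.7071

-0.707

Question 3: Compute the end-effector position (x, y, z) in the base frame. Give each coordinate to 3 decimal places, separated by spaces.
after link 1: o_1 = (2.8284, 2.8284, 2.0000)
after link 2: o_2 = (4.2426, 4.2426, 2.0000)
after link 3: o_3 = (7.0711, 1.4142, 2.0000)

7.071 1.414 2.000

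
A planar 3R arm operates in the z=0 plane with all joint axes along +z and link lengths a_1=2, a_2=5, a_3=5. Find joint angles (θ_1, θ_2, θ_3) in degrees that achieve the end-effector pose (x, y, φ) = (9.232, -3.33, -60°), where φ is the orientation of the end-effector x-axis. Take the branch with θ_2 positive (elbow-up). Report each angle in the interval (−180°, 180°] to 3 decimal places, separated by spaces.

-13.102 30.002 -76.900

wrist centre = target − a_3·(cos φ, sin φ) = (6.7320, 1.0001)
cos θ_2 = (46.3201−2²−5²)/(2·2·5) = 0.8660; θ_2 = 30.0025° (elbow-up)
β = atan2(1.0001,6.7320) = 8.4502°; ψ = atan2(2.5002,6.3300) = 21.5527°
θ_1 = β − ψ = -13.1024°
θ_3 = φ − θ_1 − θ_2 = -76.9000° (wrapped to (-180°,180°])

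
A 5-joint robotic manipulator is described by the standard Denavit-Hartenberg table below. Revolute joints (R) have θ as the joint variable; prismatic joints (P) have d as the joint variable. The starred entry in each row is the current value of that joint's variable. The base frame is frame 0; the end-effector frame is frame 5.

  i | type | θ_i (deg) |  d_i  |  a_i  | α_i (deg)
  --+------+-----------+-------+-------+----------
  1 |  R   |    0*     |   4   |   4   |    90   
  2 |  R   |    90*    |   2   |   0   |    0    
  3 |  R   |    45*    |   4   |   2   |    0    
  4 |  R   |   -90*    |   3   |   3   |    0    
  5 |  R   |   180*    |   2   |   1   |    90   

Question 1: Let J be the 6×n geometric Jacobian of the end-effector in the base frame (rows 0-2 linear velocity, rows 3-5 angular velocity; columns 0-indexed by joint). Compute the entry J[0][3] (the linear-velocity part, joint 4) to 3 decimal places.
-1.414

axis z_3 = (0.0000,-1.0000,0.0000); lever o_n−o_3 = (1.4142,-5.0000,1.4142)
cross product → J_v[:, 3] = (-1.4142,0.0000,1.4142)
J_ω[:, 3] = z_3
entry J[0][3] = -1.4142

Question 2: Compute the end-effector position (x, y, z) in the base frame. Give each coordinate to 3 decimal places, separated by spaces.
after link 1: o_1 = (4.0000, 0.0000, 4.0000)
after link 2: o_2 = (4.0000, -2.0000, 4.0000)
after link 3: o_3 = (2.5858, -6.0000, 5.4142)
after link 4: o_4 = (4.7071, -9.0000, 7.5355)
after link 5: o_5 = (4.0000, -11.0000, 6.8284)

4.000 -11.000 6.828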